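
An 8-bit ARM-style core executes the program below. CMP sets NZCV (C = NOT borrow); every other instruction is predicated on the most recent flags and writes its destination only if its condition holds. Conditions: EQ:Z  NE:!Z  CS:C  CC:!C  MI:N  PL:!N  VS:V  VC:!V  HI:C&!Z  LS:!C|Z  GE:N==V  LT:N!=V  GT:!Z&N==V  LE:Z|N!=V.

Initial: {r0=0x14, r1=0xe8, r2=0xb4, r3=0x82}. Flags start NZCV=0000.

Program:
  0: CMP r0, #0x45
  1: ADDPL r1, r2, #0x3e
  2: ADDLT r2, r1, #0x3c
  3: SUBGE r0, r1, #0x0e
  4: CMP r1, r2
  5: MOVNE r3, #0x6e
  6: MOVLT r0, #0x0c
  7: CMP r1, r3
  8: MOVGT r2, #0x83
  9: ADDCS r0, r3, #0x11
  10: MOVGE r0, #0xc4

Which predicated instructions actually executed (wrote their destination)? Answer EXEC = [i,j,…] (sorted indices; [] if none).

EXEC = [2,5,6,9]

0: ✓ CMP  NZCV=1000
1: · ADDPL
2: ✓ ADDLT  r2←0x24
3: · SUBGE
4: ✓ CMP  NZCV=1010
5: ✓ MOVNE  r3←0x6e
6: ✓ MOVLT  r0←0x0c
7: ✓ CMP  NZCV=0011
8: · MOVGT
9: ✓ ADDCS  r0←0x7f
10: · MOVGE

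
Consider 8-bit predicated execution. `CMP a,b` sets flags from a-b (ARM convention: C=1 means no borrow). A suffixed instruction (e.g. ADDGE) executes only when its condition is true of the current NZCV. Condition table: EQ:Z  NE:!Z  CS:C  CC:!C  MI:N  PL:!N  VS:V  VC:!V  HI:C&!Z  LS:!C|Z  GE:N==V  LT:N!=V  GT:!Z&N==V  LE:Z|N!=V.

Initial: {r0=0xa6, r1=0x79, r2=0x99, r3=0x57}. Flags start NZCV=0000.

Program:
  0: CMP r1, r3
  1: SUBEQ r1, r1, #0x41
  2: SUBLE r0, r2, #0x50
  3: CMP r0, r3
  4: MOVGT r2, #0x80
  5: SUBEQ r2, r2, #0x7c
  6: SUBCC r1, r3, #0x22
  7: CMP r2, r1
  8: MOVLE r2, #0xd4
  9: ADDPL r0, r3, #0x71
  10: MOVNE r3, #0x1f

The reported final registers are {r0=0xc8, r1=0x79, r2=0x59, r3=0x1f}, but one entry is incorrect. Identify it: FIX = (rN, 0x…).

FIX = (r2, 0xd4)

[0] flags=0010 → (cmp)
[1] flags=0010 EQ?F → skip
[2] flags=0010 LE?F → skip
[3] flags=0011 → (cmp)
[4] flags=0011 GT?F → skip
[5] flags=0011 EQ?F → skip
[6] flags=0011 CC?F → skip
[7] flags=0011 → (cmp)
[8] flags=0011 LE?T → r2=0xd4
[9] flags=0011 PL?T → r0=0xc8
[10] flags=0011 NE?T → r3=0x1f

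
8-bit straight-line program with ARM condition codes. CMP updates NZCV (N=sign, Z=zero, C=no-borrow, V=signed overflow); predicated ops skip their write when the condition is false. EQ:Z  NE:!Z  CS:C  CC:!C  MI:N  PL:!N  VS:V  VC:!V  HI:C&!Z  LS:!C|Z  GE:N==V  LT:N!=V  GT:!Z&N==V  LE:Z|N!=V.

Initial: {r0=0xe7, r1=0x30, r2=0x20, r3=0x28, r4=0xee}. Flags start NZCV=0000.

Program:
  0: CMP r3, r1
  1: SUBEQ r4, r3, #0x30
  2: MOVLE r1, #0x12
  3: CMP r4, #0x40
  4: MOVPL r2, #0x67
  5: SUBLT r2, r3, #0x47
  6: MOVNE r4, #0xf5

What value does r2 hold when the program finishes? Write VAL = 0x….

VAL = 0xe1

0: ✓ CMP  NZCV=1000
1: · SUBEQ
2: ✓ MOVLE  r1←0x12
3: ✓ CMP  NZCV=1010
4: · MOVPL
5: ✓ SUBLT  r2←0xe1
6: ✓ MOVNE  r4←0xf5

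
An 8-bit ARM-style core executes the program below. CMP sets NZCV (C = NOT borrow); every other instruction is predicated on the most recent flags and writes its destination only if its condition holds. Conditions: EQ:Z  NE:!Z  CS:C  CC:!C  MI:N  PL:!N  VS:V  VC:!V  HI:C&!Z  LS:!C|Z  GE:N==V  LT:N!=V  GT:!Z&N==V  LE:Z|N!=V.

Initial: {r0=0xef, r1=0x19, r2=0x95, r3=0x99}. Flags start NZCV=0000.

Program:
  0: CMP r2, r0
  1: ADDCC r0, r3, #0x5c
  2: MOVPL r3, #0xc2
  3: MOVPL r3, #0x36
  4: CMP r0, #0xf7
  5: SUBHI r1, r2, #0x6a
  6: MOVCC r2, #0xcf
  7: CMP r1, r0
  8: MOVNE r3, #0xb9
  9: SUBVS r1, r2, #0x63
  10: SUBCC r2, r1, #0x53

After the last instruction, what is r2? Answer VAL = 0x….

VAL = 0xc6

[0] flags=1000 → (cmp)
[1] flags=1000 CC?T → r0=0xf5
[2] flags=1000 PL?F → skip
[3] flags=1000 PL?F → skip
[4] flags=1000 → (cmp)
[5] flags=1000 HI?F → skip
[6] flags=1000 CC?T → r2=0xcf
[7] flags=0000 → (cmp)
[8] flags=0000 NE?T → r3=0xb9
[9] flags=0000 VS?F → skip
[10] flags=0000 CC?T → r2=0xc6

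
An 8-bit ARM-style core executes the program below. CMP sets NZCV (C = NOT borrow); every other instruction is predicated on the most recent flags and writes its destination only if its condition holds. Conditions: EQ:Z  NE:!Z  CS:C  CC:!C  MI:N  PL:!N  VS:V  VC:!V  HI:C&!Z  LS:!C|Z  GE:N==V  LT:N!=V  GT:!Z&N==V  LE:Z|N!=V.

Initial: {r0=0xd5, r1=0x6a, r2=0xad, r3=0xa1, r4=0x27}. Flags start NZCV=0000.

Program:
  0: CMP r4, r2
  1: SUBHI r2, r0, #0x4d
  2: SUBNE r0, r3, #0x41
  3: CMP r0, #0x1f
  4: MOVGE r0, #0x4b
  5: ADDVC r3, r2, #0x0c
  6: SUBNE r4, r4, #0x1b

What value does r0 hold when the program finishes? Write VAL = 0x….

VAL = 0x4b

[0] flags=0000 → (cmp)
[1] flags=0000 HI?F → skip
[2] flags=0000 NE?T → r0=0x60
[3] flags=0010 → (cmp)
[4] flags=0010 GE?T → r0=0x4b
[5] flags=0010 VC?T → r3=0xb9
[6] flags=0010 NE?T → r4=0x0c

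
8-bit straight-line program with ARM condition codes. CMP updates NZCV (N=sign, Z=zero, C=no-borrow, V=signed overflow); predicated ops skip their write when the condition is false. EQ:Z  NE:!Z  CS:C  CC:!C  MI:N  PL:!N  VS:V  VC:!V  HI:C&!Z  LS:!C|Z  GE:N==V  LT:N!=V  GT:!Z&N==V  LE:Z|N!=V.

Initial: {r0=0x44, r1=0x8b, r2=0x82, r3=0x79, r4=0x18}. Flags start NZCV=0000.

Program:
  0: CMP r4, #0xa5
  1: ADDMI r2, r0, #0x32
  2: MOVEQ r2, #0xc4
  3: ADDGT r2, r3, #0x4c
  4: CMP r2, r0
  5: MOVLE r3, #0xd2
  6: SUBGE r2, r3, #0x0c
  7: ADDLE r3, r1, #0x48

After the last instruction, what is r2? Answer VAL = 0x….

VAL = 0xc5

0: ✓ CMP  NZCV=0000
1: · ADDMI
2: · MOVEQ
3: ✓ ADDGT  r2←0xc5
4: ✓ CMP  NZCV=1010
5: ✓ MOVLE  r3←0xd2
6: · SUBGE
7: ✓ ADDLE  r3←0xd3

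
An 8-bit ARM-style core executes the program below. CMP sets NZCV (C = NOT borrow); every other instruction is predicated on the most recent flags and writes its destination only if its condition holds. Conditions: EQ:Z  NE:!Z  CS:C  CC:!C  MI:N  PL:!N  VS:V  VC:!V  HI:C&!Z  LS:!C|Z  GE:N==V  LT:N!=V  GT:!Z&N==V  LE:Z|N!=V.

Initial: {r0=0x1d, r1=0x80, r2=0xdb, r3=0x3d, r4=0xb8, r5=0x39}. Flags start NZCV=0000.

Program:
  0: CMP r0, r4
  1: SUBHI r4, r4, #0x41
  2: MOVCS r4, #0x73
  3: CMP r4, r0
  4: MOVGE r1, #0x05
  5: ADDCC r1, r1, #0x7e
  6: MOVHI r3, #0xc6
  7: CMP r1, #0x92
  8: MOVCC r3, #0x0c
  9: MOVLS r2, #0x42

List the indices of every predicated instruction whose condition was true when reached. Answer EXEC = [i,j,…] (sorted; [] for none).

EXEC = [6,8,9]

[0] flags=0000 → (cmp)
[1] flags=0000 HI?F → skip
[2] flags=0000 CS?F → skip
[3] flags=1010 → (cmp)
[4] flags=1010 GE?F → skip
[5] flags=1010 CC?F → skip
[6] flags=1010 HI?T → r3=0xc6
[7] flags=1000 → (cmp)
[8] flags=1000 CC?T → r3=0x0c
[9] flags=1000 LS?T → r2=0x42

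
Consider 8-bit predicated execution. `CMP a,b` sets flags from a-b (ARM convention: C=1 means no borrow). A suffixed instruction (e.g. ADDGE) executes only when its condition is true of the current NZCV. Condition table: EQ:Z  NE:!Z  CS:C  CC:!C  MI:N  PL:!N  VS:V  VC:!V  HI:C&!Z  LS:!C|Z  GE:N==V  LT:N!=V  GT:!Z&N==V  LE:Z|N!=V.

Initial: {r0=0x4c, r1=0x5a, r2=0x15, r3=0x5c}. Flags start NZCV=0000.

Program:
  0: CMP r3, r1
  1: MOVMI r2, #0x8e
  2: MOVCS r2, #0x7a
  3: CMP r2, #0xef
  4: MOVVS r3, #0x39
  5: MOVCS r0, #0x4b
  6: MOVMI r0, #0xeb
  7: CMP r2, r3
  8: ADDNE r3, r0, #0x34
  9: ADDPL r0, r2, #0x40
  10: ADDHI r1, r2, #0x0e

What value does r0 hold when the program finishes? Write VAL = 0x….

0: ✓ CMP  NZCV=0010
1: · MOVMI
2: ✓ MOVCS  r2←0x7a
3: ✓ CMP  NZCV=1001
4: ✓ MOVVS  r3←0x39
5: · MOVCS
6: ✓ MOVMI  r0←0xeb
7: ✓ CMP  NZCV=0010
8: ✓ ADDNE  r3←0x1f
9: ✓ ADDPL  r0←0xba
10: ✓ ADDHI  r1←0x88

VAL = 0xba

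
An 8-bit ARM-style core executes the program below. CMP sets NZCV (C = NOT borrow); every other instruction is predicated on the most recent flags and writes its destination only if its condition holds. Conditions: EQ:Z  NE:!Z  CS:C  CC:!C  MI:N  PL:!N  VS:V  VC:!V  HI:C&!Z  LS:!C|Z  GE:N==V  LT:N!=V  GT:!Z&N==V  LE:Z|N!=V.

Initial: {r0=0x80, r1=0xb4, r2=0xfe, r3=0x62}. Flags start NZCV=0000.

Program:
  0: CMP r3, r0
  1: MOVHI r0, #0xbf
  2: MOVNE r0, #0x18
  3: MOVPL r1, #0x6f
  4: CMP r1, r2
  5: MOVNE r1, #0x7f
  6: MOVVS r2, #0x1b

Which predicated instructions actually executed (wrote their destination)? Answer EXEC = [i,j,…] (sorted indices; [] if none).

EXEC = [2,5]

[0] flags=1001 → (cmp)
[1] flags=1001 HI?F → skip
[2] flags=1001 NE?T → r0=0x18
[3] flags=1001 PL?F → skip
[4] flags=1000 → (cmp)
[5] flags=1000 NE?T → r1=0x7f
[6] flags=1000 VS?F → skip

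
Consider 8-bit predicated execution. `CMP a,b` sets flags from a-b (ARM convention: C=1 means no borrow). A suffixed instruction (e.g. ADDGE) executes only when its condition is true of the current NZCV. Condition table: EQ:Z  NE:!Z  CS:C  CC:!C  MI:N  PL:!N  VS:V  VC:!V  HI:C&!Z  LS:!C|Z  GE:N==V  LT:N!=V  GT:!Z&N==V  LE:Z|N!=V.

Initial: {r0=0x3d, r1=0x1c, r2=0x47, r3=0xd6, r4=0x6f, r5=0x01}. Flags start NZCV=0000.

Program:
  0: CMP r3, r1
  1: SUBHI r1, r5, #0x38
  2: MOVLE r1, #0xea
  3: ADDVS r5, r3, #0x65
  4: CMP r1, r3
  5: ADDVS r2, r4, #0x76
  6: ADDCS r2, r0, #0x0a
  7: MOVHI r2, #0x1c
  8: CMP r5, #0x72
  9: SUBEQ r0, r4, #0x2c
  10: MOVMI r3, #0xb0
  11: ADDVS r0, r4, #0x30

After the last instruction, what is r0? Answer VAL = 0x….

VAL = 0x3d

[0] flags=1010 → (cmp)
[1] flags=1010 HI?T → r1=0xc9
[2] flags=1010 LE?T → r1=0xea
[3] flags=1010 VS?F → skip
[4] flags=0010 → (cmp)
[5] flags=0010 VS?F → skip
[6] flags=0010 CS?T → r2=0x47
[7] flags=0010 HI?T → r2=0x1c
[8] flags=1000 → (cmp)
[9] flags=1000 EQ?F → skip
[10] flags=1000 MI?T → r3=0xb0
[11] flags=1000 VS?F → skip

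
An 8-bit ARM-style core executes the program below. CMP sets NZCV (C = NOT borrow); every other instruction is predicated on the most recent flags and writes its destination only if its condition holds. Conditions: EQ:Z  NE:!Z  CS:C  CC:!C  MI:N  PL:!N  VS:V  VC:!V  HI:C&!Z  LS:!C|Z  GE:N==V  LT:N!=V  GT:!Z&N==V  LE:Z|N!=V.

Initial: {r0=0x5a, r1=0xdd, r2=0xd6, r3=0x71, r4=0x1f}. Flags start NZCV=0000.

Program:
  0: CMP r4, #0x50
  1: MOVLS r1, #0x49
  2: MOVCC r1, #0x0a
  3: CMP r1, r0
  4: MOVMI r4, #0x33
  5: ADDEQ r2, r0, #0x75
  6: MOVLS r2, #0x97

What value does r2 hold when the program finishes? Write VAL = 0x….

VAL = 0x97

[0] flags=1000 → (cmp)
[1] flags=1000 LS?T → r1=0x49
[2] flags=1000 CC?T → r1=0x0a
[3] flags=1000 → (cmp)
[4] flags=1000 MI?T → r4=0x33
[5] flags=1000 EQ?F → skip
[6] flags=1000 LS?T → r2=0x97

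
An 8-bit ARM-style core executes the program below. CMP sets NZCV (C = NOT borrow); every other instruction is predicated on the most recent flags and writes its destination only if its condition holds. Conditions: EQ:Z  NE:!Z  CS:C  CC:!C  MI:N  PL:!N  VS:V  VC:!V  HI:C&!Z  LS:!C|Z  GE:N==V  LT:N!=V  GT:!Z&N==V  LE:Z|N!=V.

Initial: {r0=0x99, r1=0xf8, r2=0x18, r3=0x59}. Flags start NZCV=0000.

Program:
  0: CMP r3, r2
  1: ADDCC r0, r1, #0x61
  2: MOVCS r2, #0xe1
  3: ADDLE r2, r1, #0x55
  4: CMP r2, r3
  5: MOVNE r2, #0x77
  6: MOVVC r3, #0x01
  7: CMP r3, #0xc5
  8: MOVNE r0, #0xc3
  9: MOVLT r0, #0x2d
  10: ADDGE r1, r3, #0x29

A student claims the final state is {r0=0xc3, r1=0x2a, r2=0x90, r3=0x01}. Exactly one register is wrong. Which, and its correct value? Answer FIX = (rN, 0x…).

FIX = (r2, 0x77)

0: ✓ CMP  NZCV=0010
1: · ADDCC
2: ✓ MOVCS  r2←0xe1
3: · ADDLE
4: ✓ CMP  NZCV=1010
5: ✓ MOVNE  r2←0x77
6: ✓ MOVVC  r3←0x01
7: ✓ CMP  NZCV=0000
8: ✓ MOVNE  r0←0xc3
9: · MOVLT
10: ✓ ADDGE  r1←0x2a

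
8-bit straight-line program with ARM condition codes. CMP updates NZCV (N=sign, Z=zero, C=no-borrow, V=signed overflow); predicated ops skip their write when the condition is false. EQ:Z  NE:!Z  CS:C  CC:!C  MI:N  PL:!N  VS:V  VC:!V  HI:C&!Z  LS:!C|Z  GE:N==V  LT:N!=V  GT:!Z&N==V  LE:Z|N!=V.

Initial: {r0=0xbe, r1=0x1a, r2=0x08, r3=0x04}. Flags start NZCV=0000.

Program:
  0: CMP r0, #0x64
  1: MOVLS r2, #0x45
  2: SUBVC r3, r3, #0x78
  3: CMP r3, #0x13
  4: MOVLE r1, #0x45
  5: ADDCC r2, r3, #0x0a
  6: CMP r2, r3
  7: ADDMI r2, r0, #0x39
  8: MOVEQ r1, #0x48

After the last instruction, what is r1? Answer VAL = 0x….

VAL = 0x45

[0] flags=0011 → (cmp)
[1] flags=0011 LS?F → skip
[2] flags=0011 VC?F → skip
[3] flags=1000 → (cmp)
[4] flags=1000 LE?T → r1=0x45
[5] flags=1000 CC?T → r2=0x0e
[6] flags=0010 → (cmp)
[7] flags=0010 MI?F → skip
[8] flags=0010 EQ?F → skip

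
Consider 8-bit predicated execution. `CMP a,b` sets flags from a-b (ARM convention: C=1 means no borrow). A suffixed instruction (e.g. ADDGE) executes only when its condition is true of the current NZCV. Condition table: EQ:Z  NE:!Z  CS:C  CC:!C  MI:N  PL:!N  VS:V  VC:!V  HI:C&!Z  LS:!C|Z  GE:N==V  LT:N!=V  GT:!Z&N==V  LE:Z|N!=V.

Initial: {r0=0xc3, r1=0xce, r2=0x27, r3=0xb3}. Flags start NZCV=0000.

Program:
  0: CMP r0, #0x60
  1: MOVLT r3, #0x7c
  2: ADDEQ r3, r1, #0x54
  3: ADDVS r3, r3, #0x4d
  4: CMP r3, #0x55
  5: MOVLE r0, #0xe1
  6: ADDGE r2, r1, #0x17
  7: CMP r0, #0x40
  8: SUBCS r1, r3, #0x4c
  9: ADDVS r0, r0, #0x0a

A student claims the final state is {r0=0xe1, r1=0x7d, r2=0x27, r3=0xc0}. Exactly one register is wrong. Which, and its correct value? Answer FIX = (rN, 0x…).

0: ✓ CMP  NZCV=0011
1: ✓ MOVLT  r3←0x7c
2: · ADDEQ
3: ✓ ADDVS  r3←0xc9
4: ✓ CMP  NZCV=0011
5: ✓ MOVLE  r0←0xe1
6: · ADDGE
7: ✓ CMP  NZCV=1010
8: ✓ SUBCS  r1←0x7d
9: · ADDVS

FIX = (r3, 0xc9)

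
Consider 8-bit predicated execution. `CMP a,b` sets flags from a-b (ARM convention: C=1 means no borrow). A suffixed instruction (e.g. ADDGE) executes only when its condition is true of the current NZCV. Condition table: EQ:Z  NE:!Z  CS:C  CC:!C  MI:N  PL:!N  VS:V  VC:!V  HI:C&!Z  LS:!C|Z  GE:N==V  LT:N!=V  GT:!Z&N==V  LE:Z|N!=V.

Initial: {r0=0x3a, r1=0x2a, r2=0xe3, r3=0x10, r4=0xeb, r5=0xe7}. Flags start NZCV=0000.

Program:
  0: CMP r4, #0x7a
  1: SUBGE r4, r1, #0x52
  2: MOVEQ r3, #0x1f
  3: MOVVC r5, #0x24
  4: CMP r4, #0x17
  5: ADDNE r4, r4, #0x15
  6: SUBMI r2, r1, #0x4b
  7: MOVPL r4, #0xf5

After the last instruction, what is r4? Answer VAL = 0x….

0: ✓ CMP  NZCV=0011
1: · SUBGE
2: · MOVEQ
3: · MOVVC
4: ✓ CMP  NZCV=1010
5: ✓ ADDNE  r4←0x00
6: ✓ SUBMI  r2←0xdf
7: · MOVPL

VAL = 0x00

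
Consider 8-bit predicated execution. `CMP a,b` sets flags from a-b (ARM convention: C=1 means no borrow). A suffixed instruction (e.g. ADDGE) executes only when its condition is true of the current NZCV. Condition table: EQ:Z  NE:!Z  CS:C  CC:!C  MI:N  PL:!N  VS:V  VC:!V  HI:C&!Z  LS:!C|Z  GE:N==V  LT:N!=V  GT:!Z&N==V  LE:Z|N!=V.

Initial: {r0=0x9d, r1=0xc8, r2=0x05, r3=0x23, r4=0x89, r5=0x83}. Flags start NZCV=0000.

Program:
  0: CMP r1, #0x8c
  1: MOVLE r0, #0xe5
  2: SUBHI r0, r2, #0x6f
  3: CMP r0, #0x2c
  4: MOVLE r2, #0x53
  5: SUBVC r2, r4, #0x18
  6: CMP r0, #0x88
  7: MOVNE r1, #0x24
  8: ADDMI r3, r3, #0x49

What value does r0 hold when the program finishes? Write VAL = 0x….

0: ✓ CMP  NZCV=0010
1: · MOVLE
2: ✓ SUBHI  r0←0x96
3: ✓ CMP  NZCV=0011
4: ✓ MOVLE  r2←0x53
5: · SUBVC
6: ✓ CMP  NZCV=0010
7: ✓ MOVNE  r1←0x24
8: · ADDMI

VAL = 0x96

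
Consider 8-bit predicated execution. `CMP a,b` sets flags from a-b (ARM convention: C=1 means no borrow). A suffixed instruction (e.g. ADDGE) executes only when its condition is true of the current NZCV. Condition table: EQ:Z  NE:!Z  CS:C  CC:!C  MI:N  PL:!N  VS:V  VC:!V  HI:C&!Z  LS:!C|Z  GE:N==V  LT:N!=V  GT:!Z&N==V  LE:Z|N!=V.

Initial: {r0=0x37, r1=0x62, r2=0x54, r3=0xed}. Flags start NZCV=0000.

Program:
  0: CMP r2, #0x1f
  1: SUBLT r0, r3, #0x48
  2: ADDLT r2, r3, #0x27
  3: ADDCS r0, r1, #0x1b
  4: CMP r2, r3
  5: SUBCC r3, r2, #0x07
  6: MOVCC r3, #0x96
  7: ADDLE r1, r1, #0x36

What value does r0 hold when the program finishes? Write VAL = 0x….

VAL = 0x7d

[0] flags=0010 → (cmp)
[1] flags=0010 LT?F → skip
[2] flags=0010 LT?F → skip
[3] flags=0010 CS?T → r0=0x7d
[4] flags=0000 → (cmp)
[5] flags=0000 CC?T → r3=0x4d
[6] flags=0000 CC?T → r3=0x96
[7] flags=0000 LE?F → skip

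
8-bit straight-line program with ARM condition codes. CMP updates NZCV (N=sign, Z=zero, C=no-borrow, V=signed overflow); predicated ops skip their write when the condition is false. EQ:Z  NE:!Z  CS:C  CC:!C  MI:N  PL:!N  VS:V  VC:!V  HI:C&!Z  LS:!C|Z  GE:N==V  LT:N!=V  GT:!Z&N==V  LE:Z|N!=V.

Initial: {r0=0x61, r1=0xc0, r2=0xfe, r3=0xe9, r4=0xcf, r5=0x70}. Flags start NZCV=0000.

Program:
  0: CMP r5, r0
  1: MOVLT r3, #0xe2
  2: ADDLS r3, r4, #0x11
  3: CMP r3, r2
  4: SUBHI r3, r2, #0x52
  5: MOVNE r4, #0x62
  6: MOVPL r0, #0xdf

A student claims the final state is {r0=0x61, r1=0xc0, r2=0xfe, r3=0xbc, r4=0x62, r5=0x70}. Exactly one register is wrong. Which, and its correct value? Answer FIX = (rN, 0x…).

0: ✓ CMP  NZCV=0010
1: · MOVLT
2: · ADDLS
3: ✓ CMP  NZCV=1000
4: · SUBHI
5: ✓ MOVNE  r4←0x62
6: · MOVPL

FIX = (r3, 0xe9)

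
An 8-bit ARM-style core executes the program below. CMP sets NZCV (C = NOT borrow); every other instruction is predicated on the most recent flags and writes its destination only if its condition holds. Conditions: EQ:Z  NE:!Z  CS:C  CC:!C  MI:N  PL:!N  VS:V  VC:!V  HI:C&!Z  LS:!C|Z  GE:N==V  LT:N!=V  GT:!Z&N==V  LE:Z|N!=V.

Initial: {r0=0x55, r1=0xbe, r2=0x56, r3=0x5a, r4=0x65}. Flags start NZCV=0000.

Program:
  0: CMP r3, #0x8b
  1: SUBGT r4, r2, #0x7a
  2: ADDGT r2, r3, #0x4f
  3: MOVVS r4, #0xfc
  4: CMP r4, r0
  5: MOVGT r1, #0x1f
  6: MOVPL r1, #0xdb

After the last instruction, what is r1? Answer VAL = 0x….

VAL = 0xbe

[0] flags=1001 → (cmp)
[1] flags=1001 GT?T → r4=0xdc
[2] flags=1001 GT?T → r2=0xa9
[3] flags=1001 VS?T → r4=0xfc
[4] flags=1010 → (cmp)
[5] flags=1010 GT?F → skip
[6] flags=1010 PL?F → skip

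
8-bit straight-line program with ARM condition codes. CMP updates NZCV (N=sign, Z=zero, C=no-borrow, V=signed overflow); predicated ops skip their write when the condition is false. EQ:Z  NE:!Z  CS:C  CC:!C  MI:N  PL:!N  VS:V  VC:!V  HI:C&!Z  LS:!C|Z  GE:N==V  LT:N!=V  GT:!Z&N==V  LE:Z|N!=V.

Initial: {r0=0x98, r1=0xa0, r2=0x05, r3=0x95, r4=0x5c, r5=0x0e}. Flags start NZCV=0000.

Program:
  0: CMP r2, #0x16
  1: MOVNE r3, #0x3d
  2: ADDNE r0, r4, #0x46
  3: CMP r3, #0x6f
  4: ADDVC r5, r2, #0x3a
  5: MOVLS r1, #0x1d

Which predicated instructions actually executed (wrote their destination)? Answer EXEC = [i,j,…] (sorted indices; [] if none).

0: ✓ CMP  NZCV=1000
1: ✓ MOVNE  r3←0x3d
2: ✓ ADDNE  r0←0xa2
3: ✓ CMP  NZCV=1000
4: ✓ ADDVC  r5←0x3f
5: ✓ MOVLS  r1←0x1d

EXEC = [1,2,4,5]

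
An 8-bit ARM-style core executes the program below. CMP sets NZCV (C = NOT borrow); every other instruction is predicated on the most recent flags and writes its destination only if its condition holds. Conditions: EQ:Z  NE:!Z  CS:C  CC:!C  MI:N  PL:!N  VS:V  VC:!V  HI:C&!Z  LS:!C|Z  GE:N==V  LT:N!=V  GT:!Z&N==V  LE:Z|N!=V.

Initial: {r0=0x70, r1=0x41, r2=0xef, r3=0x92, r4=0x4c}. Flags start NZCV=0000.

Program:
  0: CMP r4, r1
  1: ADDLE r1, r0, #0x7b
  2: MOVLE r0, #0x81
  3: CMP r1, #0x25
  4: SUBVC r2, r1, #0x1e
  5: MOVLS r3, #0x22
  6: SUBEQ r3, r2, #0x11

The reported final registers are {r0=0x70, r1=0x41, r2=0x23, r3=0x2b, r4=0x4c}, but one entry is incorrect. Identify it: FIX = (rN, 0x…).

FIX = (r3, 0x92)

0: ✓ CMP  NZCV=0010
1: · ADDLE
2: · MOVLE
3: ✓ CMP  NZCV=0010
4: ✓ SUBVC  r2←0x23
5: · MOVLS
6: · SUBEQ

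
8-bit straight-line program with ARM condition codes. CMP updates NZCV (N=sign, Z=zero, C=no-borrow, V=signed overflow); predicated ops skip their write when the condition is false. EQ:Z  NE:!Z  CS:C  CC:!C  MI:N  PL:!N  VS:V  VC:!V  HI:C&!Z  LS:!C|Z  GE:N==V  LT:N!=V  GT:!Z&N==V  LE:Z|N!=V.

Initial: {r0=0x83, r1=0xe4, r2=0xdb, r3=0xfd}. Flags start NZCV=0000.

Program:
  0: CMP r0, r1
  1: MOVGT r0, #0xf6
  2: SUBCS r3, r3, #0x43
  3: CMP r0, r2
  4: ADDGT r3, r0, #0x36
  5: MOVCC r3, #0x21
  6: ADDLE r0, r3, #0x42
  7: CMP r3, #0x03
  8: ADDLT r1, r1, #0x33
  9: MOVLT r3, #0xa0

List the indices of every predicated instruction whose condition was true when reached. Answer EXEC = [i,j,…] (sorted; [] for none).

0: ✓ CMP  NZCV=1000
1: · MOVGT
2: · SUBCS
3: ✓ CMP  NZCV=1000
4: · ADDGT
5: ✓ MOVCC  r3←0x21
6: ✓ ADDLE  r0←0x63
7: ✓ CMP  NZCV=0010
8: · ADDLT
9: · MOVLT

EXEC = [5,6]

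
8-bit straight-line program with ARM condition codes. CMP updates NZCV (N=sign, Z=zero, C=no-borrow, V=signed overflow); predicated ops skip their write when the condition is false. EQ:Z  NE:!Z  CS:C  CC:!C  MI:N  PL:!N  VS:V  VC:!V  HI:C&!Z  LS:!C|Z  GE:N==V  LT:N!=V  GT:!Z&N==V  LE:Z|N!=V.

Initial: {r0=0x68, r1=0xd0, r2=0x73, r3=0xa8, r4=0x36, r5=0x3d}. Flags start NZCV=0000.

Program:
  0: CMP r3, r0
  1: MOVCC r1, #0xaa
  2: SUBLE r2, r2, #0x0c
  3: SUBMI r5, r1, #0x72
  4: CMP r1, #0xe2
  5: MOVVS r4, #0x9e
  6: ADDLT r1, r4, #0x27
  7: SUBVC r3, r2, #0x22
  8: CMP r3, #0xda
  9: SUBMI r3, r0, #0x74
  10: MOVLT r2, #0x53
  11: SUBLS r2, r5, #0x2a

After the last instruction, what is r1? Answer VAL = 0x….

[0] flags=0011 → (cmp)
[1] flags=0011 CC?F → skip
[2] flags=0011 LE?T → r2=0x67
[3] flags=0011 MI?F → skip
[4] flags=1000 → (cmp)
[5] flags=1000 VS?F → skip
[6] flags=1000 LT?T → r1=0x5d
[7] flags=1000 VC?T → r3=0x45
[8] flags=0000 → (cmp)
[9] flags=0000 MI?F → skip
[10] flags=0000 LT?F → skip
[11] flags=0000 LS?T → r2=0x13

VAL = 0x5d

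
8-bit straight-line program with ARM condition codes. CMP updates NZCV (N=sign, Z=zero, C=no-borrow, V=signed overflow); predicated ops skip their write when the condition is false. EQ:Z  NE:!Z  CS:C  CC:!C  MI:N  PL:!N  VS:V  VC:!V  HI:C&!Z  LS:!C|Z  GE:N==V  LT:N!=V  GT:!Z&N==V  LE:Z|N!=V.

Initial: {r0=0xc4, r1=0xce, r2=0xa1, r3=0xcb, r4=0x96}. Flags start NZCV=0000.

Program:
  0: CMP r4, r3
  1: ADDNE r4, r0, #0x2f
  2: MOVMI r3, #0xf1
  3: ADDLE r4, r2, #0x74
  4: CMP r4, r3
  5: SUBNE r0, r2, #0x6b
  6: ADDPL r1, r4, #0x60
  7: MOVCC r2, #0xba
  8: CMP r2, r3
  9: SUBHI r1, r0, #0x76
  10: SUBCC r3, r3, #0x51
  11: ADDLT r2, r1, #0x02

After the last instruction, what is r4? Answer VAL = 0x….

[0] flags=1000 → (cmp)
[1] flags=1000 NE?T → r4=0xf3
[2] flags=1000 MI?T → r3=0xf1
[3] flags=1000 LE?T → r4=0x15
[4] flags=0000 → (cmp)
[5] flags=0000 NE?T → r0=0x36
[6] flags=0000 PL?T → r1=0x75
[7] flags=0000 CC?T → r2=0xba
[8] flags=1000 → (cmp)
[9] flags=1000 HI?F → skip
[10] flags=1000 CC?T → r3=0xa0
[11] flags=1000 LT?T → r2=0x77

VAL = 0x15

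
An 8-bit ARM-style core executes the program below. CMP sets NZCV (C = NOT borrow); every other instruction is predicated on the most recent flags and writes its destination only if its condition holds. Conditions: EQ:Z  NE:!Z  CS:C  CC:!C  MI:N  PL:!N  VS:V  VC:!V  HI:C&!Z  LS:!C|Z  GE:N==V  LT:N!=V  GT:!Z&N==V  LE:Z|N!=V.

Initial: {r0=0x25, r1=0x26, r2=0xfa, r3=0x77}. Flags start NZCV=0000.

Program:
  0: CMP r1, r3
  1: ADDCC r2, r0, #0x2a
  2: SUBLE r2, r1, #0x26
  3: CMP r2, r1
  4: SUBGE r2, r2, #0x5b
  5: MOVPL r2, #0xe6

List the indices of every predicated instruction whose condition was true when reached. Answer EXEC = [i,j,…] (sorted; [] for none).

EXEC = [1,2]

[0] flags=1000 → (cmp)
[1] flags=1000 CC?T → r2=0x4f
[2] flags=1000 LE?T → r2=0x00
[3] flags=1000 → (cmp)
[4] flags=1000 GE?F → skip
[5] flags=1000 PL?F → skip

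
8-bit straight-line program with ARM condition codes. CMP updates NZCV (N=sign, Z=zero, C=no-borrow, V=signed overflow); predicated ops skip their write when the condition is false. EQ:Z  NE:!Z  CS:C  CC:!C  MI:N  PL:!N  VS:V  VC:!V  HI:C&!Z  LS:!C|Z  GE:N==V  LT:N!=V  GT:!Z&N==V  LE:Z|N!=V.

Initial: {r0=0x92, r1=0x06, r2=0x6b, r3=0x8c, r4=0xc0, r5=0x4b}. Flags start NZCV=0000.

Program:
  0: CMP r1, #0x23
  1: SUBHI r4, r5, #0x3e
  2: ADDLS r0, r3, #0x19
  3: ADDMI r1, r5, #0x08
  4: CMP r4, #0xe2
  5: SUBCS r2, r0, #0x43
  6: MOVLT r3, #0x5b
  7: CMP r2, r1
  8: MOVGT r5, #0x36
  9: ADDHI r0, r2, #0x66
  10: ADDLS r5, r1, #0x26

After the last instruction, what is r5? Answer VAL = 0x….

VAL = 0x36

0: ✓ CMP  NZCV=1000
1: · SUBHI
2: ✓ ADDLS  r0←0xa5
3: ✓ ADDMI  r1←0x53
4: ✓ CMP  NZCV=1000
5: · SUBCS
6: ✓ MOVLT  r3←0x5b
7: ✓ CMP  NZCV=0010
8: ✓ MOVGT  r5←0x36
9: ✓ ADDHI  r0←0xd1
10: · ADDLS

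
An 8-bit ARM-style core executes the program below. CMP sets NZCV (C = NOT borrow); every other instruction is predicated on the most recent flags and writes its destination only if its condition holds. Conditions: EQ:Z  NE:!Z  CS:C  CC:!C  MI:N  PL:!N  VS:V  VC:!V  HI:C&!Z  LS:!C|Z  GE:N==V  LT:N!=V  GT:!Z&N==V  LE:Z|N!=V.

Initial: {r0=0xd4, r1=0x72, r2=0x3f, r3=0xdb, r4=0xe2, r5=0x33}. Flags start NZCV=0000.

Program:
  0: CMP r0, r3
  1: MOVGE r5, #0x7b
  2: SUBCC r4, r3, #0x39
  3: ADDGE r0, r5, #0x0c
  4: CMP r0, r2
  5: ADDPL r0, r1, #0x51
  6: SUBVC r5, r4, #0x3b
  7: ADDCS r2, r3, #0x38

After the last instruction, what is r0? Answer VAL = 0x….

VAL = 0xd4

0: ✓ CMP  NZCV=1000
1: · MOVGE
2: ✓ SUBCC  r4←0xa2
3: · ADDGE
4: ✓ CMP  NZCV=1010
5: · ADDPL
6: ✓ SUBVC  r5←0x67
7: ✓ ADDCS  r2←0x13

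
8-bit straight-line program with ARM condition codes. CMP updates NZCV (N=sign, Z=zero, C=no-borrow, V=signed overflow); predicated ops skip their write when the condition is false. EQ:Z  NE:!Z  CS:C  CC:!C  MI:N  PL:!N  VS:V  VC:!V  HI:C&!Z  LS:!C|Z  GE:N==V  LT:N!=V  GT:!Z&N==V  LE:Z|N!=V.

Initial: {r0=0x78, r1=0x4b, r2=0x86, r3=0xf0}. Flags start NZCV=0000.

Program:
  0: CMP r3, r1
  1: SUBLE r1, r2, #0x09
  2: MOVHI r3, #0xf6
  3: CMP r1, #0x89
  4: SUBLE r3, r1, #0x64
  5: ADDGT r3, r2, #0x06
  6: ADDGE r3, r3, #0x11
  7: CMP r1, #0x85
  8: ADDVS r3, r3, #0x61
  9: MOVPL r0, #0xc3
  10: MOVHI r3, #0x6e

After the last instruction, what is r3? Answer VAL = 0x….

VAL = 0xfe

[0] flags=1010 → (cmp)
[1] flags=1010 LE?T → r1=0x7d
[2] flags=1010 HI?T → r3=0xf6
[3] flags=1001 → (cmp)
[4] flags=1001 LE?F → skip
[5] flags=1001 GT?T → r3=0x8c
[6] flags=1001 GE?T → r3=0x9d
[7] flags=1001 → (cmp)
[8] flags=1001 VS?T → r3=0xfe
[9] flags=1001 PL?F → skip
[10] flags=1001 HI?F → skip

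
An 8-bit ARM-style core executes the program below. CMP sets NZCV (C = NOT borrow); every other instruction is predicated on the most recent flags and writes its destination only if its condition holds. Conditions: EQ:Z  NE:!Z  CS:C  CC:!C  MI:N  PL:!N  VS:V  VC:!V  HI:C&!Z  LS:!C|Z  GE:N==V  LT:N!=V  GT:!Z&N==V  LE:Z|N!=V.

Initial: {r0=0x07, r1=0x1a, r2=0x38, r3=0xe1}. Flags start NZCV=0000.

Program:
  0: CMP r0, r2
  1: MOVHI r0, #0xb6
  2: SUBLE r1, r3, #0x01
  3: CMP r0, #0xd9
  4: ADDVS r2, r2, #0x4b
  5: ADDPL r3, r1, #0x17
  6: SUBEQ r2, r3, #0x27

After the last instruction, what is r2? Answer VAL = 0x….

VAL = 0x38

[0] flags=1000 → (cmp)
[1] flags=1000 HI?F → skip
[2] flags=1000 LE?T → r1=0xe0
[3] flags=0000 → (cmp)
[4] flags=0000 VS?F → skip
[5] flags=0000 PL?T → r3=0xf7
[6] flags=0000 EQ?F → skip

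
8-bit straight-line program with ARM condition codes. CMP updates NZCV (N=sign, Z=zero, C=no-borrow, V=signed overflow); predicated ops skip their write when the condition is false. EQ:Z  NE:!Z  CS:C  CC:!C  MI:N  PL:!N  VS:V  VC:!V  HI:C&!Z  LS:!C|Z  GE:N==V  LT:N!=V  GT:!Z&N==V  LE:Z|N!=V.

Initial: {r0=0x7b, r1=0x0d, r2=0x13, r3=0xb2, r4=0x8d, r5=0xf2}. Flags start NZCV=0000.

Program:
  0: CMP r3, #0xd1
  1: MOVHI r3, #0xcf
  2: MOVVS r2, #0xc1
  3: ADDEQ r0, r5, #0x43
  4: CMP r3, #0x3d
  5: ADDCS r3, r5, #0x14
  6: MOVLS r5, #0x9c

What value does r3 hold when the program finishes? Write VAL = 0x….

VAL = 0x06

0: ✓ CMP  NZCV=1000
1: · MOVHI
2: · MOVVS
3: · ADDEQ
4: ✓ CMP  NZCV=0011
5: ✓ ADDCS  r3←0x06
6: · MOVLS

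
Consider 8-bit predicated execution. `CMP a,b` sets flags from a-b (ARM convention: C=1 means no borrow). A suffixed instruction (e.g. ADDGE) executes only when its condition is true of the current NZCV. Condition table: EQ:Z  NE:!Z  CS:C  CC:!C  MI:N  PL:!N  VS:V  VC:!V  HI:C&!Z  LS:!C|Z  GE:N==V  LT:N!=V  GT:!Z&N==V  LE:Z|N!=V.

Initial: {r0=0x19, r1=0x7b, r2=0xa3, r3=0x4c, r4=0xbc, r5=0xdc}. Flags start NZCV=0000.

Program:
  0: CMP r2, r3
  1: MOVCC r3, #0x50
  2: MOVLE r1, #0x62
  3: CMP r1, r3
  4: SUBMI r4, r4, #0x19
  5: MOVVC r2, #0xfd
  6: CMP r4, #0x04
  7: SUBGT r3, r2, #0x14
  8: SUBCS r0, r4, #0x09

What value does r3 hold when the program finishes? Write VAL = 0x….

VAL = 0x4c

[0] flags=0011 → (cmp)
[1] flags=0011 CC?F → skip
[2] flags=0011 LE?T → r1=0x62
[3] flags=0010 → (cmp)
[4] flags=0010 MI?F → skip
[5] flags=0010 VC?T → r2=0xfd
[6] flags=1010 → (cmp)
[7] flags=1010 GT?F → skip
[8] flags=1010 CS?T → r0=0xb3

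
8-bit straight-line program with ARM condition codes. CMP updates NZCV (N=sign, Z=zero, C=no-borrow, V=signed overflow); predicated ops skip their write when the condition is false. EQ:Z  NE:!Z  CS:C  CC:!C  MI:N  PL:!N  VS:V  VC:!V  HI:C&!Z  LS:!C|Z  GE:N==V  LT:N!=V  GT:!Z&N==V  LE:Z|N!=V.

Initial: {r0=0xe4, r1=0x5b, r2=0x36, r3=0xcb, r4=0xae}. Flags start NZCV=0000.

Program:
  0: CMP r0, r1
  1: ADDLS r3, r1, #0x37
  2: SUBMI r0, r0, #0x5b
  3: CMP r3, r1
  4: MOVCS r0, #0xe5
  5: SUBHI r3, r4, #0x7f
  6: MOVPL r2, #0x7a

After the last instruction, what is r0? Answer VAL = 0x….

[0] flags=1010 → (cmp)
[1] flags=1010 LS?F → skip
[2] flags=1010 MI?T → r0=0x89
[3] flags=0011 → (cmp)
[4] flags=0011 CS?T → r0=0xe5
[5] flags=0011 HI?T → r3=0x2f
[6] flags=0011 PL?T → r2=0x7a

VAL = 0xe5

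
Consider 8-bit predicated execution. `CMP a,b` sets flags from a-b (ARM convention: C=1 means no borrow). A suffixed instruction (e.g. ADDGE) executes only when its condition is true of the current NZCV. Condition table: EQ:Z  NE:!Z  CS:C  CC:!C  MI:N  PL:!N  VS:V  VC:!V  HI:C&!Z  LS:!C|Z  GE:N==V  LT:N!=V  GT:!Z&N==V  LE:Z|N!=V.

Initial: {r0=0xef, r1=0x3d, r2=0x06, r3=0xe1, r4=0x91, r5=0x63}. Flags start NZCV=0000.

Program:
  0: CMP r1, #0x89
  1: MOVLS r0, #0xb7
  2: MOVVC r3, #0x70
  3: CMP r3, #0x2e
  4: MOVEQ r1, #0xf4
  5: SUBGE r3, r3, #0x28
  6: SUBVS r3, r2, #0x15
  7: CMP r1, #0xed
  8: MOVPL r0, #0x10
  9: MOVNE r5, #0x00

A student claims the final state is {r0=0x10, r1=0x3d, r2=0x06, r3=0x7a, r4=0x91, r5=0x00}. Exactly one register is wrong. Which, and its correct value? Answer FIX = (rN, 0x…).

0: ✓ CMP  NZCV=1001
1: ✓ MOVLS  r0←0xb7
2: · MOVVC
3: ✓ CMP  NZCV=1010
4: · MOVEQ
5: · SUBGE
6: · SUBVS
7: ✓ CMP  NZCV=0000
8: ✓ MOVPL  r0←0x10
9: ✓ MOVNE  r5←0x00

FIX = (r3, 0xe1)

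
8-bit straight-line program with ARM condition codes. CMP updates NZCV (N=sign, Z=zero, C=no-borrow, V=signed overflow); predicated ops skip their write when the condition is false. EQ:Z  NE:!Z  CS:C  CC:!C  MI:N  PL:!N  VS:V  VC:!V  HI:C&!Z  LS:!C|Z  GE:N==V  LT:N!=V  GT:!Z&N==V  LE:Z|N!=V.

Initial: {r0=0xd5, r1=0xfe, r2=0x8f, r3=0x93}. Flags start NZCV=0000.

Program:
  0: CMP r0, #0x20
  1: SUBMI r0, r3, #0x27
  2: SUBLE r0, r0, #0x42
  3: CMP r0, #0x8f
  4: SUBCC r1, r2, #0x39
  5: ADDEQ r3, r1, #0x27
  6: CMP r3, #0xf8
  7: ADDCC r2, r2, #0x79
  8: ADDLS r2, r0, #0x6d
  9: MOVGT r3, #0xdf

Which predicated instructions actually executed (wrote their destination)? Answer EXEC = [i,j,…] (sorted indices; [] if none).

EXEC = [1,2,4,7,8]

[0] flags=1010 → (cmp)
[1] flags=1010 MI?T → r0=0x6c
[2] flags=1010 LE?T → r0=0x2a
[3] flags=1001 → (cmp)
[4] flags=1001 CC?T → r1=0x56
[5] flags=1001 EQ?F → skip
[6] flags=1000 → (cmp)
[7] flags=1000 CC?T → r2=0x08
[8] flags=1000 LS?T → r2=0x97
[9] flags=1000 GT?F → skip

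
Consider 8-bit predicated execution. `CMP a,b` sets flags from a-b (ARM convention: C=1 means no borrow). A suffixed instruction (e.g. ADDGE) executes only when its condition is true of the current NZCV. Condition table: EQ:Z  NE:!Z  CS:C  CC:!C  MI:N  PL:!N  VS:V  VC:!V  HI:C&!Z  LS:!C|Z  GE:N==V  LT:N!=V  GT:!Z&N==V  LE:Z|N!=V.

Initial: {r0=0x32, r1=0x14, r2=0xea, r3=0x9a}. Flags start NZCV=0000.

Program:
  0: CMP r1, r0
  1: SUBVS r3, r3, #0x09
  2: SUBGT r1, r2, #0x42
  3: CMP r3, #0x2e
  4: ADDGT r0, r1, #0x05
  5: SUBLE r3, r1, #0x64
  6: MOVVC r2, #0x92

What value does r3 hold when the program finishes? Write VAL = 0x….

VAL = 0xb0

0: ✓ CMP  NZCV=1000
1: · SUBVS
2: · SUBGT
3: ✓ CMP  NZCV=0011
4: · ADDGT
5: ✓ SUBLE  r3←0xb0
6: · MOVVC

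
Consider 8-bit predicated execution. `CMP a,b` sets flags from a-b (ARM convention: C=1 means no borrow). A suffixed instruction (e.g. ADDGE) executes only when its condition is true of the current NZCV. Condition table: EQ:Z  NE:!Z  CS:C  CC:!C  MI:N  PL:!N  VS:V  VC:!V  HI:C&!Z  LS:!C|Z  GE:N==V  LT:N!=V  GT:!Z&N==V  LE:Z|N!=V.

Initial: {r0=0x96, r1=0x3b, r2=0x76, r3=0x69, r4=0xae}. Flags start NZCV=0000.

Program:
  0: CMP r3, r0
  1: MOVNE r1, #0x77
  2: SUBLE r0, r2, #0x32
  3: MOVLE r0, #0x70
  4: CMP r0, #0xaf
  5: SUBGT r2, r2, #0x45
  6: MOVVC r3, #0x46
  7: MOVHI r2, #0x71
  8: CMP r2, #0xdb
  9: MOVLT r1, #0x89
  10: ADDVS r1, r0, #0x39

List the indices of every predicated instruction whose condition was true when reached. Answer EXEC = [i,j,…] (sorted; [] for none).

EXEC = [1,6,10]

0: ✓ CMP  NZCV=1001
1: ✓ MOVNE  r1←0x77
2: · SUBLE
3: · MOVLE
4: ✓ CMP  NZCV=1000
5: · SUBGT
6: ✓ MOVVC  r3←0x46
7: · MOVHI
8: ✓ CMP  NZCV=1001
9: · MOVLT
10: ✓ ADDVS  r1←0xcf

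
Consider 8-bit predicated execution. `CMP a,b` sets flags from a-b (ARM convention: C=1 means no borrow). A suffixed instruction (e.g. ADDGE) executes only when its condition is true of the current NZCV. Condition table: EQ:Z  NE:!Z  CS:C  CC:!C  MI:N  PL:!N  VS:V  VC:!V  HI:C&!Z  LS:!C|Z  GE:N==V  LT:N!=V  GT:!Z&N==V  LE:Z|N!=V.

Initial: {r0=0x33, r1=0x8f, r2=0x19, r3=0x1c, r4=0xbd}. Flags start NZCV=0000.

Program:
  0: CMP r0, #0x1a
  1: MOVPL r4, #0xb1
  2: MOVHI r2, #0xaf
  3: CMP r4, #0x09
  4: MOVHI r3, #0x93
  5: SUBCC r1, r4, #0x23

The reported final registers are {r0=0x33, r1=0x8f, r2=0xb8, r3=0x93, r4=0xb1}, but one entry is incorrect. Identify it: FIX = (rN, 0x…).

0: ✓ CMP  NZCV=0010
1: ✓ MOVPL  r4←0xb1
2: ✓ MOVHI  r2←0xaf
3: ✓ CMP  NZCV=1010
4: ✓ MOVHI  r3←0x93
5: · SUBCC

FIX = (r2, 0xaf)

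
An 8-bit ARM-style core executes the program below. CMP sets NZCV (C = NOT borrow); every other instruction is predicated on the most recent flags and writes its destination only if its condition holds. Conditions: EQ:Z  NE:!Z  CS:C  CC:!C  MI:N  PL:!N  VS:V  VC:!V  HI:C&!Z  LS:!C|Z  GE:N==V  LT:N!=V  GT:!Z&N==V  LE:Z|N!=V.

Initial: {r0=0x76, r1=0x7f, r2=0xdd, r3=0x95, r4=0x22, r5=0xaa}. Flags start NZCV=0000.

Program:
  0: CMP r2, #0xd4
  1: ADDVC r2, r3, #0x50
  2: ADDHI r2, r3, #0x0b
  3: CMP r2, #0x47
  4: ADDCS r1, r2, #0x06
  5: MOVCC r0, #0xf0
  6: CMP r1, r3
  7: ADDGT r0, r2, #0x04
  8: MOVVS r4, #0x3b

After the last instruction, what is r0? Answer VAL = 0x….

VAL = 0xa4

0: ✓ CMP  NZCV=0010
1: ✓ ADDVC  r2←0xe5
2: ✓ ADDHI  r2←0xa0
3: ✓ CMP  NZCV=0011
4: ✓ ADDCS  r1←0xa6
5: · MOVCC
6: ✓ CMP  NZCV=0010
7: ✓ ADDGT  r0←0xa4
8: · MOVVS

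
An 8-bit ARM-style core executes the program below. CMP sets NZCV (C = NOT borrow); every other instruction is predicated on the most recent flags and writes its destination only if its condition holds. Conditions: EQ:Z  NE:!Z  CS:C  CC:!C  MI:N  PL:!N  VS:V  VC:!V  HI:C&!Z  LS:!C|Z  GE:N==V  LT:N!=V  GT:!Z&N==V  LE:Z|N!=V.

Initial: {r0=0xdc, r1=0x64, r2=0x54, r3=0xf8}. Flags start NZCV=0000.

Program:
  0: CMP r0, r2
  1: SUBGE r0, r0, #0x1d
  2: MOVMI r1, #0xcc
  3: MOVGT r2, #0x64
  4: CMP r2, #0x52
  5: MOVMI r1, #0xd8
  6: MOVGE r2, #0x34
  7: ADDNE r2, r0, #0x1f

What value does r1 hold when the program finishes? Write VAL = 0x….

VAL = 0xcc

[0] flags=1010 → (cmp)
[1] flags=1010 GE?F → skip
[2] flags=1010 MI?T → r1=0xcc
[3] flags=1010 GT?F → skip
[4] flags=0010 → (cmp)
[5] flags=0010 MI?F → skip
[6] flags=0010 GE?T → r2=0x34
[7] flags=0010 NE?T → r2=0xfb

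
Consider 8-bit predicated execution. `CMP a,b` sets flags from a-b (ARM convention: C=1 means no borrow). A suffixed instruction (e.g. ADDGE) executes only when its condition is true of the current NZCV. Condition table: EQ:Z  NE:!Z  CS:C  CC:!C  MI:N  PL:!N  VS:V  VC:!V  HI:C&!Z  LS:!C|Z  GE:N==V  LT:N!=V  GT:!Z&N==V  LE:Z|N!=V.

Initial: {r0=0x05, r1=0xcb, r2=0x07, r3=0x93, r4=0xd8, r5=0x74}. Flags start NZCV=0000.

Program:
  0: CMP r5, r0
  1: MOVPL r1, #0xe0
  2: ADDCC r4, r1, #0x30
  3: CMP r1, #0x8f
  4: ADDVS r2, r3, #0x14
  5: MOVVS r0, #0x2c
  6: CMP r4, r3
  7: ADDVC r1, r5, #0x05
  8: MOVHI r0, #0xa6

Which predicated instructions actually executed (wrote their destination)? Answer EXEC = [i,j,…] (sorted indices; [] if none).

EXEC = [1,7,8]

0: ✓ CMP  NZCV=0010
1: ✓ MOVPL  r1←0xe0
2: · ADDCC
3: ✓ CMP  NZCV=0010
4: · ADDVS
5: · MOVVS
6: ✓ CMP  NZCV=0010
7: ✓ ADDVC  r1←0x79
8: ✓ MOVHI  r0←0xa6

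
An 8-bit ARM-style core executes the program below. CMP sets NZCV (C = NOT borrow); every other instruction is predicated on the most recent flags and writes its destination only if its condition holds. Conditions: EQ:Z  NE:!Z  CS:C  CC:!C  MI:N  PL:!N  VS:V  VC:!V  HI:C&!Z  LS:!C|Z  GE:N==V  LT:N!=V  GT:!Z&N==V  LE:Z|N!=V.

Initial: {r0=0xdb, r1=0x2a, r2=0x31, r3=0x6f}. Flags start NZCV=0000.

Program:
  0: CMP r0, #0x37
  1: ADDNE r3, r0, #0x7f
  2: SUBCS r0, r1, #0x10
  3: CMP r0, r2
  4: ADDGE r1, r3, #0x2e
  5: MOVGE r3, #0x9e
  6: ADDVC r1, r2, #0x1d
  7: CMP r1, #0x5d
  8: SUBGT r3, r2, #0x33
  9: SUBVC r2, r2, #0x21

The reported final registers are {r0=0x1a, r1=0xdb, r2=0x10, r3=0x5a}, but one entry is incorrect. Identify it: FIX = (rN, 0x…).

0: ✓ CMP  NZCV=1010
1: ✓ ADDNE  r3←0x5a
2: ✓ SUBCS  r0←0x1a
3: ✓ CMP  NZCV=1000
4: · ADDGE
5: · MOVGE
6: ✓ ADDVC  r1←0x4e
7: ✓ CMP  NZCV=1000
8: · SUBGT
9: ✓ SUBVC  r2←0x10

FIX = (r1, 0x4e)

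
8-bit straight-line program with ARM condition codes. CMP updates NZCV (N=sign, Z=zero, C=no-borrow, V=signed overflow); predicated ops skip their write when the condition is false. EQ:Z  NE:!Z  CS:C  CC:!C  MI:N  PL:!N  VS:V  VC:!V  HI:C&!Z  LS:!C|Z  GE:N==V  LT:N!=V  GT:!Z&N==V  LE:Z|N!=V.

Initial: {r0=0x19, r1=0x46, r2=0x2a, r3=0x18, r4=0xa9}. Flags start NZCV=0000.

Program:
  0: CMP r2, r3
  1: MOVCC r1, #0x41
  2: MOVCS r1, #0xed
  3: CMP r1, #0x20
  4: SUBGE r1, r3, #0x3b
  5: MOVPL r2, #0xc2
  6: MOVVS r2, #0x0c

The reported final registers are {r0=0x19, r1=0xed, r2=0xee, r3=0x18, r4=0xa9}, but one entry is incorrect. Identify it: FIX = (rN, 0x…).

FIX = (r2, 0x2a)

0: ✓ CMP  NZCV=0010
1: · MOVCC
2: ✓ MOVCS  r1←0xed
3: ✓ CMP  NZCV=1010
4: · SUBGE
5: · MOVPL
6: · MOVVS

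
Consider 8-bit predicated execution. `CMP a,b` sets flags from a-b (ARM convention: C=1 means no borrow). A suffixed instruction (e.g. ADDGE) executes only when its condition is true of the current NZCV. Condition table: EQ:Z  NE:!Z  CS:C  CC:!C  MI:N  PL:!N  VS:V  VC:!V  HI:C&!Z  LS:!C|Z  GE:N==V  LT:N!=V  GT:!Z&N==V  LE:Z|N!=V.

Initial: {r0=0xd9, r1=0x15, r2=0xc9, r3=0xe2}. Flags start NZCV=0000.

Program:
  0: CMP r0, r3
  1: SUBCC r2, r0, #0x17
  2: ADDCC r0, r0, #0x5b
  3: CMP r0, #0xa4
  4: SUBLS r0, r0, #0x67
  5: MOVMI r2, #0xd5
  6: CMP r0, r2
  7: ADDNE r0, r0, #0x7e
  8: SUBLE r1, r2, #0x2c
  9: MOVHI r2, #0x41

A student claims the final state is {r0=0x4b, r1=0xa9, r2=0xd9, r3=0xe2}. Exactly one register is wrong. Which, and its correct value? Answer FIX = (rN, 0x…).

FIX = (r2, 0xd5)

[0] flags=1000 → (cmp)
[1] flags=1000 CC?T → r2=0xc2
[2] flags=1000 CC?T → r0=0x34
[3] flags=1001 → (cmp)
[4] flags=1001 LS?T → r0=0xcd
[5] flags=1001 MI?T → r2=0xd5
[6] flags=1000 → (cmp)
[7] flags=1000 NE?T → r0=0x4b
[8] flags=1000 LE?T → r1=0xa9
[9] flags=1000 HI?F → skip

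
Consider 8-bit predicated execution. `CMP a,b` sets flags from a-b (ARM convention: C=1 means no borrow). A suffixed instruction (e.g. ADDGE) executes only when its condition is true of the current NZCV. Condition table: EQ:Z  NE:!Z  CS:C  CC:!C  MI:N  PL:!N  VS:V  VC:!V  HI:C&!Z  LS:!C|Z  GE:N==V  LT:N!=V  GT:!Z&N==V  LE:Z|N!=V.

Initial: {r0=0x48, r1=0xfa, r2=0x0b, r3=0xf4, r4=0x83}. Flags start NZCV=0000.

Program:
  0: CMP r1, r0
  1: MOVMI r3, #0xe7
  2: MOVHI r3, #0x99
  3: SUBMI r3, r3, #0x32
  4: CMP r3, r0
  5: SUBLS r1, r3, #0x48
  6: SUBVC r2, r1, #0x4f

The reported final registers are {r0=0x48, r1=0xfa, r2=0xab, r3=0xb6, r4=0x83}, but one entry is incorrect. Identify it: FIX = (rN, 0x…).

[0] flags=1010 → (cmp)
[1] flags=1010 MI?T → r3=0xe7
[2] flags=1010 HI?T → r3=0x99
[3] flags=1010 MI?T → r3=0x67
[4] flags=0010 → (cmp)
[5] flags=0010 LS?F → skip
[6] flags=0010 VC?T → r2=0xab

FIX = (r3, 0x67)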